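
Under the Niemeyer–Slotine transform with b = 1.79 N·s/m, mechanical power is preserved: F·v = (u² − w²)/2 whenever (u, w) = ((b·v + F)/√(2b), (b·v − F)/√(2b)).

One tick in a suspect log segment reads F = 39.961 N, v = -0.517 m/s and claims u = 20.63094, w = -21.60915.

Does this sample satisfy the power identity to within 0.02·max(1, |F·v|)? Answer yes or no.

yes

F·v = 39.961×(-0.517) = -20.6598 W.
(u² − w²)/2 = (425.6357 − 466.9554)/2 = -20.6598 W.
|Δ| = 0.0000;  2% of max(1, |F·v|) = 0.4132.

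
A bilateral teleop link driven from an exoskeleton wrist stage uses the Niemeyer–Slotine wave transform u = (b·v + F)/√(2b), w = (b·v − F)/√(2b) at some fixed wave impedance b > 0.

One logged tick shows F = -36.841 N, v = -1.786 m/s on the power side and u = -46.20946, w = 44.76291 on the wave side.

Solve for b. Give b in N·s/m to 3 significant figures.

b = 0.328 N·s/m

u + w = -1.44655;  u + w = √(2b)·v, so √(2b) = -1.44655/(-1.786) = 0.80994.
b = (√(2b))²/2 = 0.65600/2 = 0.32800.
(Check via u − w = 2F/√(2b): u − w = -90.97237, 2F/√(2b) = -90.97235.)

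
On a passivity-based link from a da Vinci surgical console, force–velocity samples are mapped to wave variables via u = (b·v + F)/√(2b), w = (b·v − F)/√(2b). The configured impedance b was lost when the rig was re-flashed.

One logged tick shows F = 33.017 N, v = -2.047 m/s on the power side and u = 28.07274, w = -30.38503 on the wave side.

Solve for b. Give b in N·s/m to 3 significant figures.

b = 0.638 N·s/m

u + w = -2.3123;  u + w = √(2b)·v, so √(2b) = -2.3123/(-2.047) = 1.1296.
b = (√(2b))²/2 = 1.2760/2 = 0.6380.
(Check via u − w = 2F/√(2b): u − w = 58.4578, 2F/√(2b) = 58.4579.)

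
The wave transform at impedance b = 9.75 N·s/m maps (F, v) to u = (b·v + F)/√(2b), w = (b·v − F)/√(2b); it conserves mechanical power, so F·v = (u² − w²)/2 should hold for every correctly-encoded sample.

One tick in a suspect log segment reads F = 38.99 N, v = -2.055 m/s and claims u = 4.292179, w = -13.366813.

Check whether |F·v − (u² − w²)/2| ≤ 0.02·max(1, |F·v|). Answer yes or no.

yes

F·v = 38.99×(-2.055) = -80.124450 W.
(u² − w²)/2 = (18.422801 − 178.671690)/2 = -80.124445 W.
|Δ| = 0.000005;  2% of max(1, |F·v|) = 1.602489.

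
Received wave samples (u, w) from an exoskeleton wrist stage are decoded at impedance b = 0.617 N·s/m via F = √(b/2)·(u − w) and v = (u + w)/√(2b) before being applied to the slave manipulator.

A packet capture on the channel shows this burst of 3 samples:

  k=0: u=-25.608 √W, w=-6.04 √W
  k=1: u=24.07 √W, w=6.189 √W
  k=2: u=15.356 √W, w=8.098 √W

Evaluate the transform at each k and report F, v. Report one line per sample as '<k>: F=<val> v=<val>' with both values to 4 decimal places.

k=0: u−w=-19.5680, u+w=-31.6480; √(b/2)=0.5554, √(2b)=1.1109; F=0.5554×(-19.568)=-10.8686, v=-31.6480/1.1109=-28.4898
k=1: u−w=17.8810, u+w=30.2590; √(b/2)=0.5554, √(2b)=1.1109; F=0.5554×17.881=9.9316, v=30.2590/1.1109=27.2394
k=2: u−w=7.2580, u+w=23.4540; √(b/2)=0.5554, √(2b)=1.1109; F=0.5554×7.258=4.0313, v=23.4540/1.1109=21.1135

0: F=-10.8686 v=-28.4898
1: F=9.9316 v=27.2394
2: F=4.0313 v=21.1135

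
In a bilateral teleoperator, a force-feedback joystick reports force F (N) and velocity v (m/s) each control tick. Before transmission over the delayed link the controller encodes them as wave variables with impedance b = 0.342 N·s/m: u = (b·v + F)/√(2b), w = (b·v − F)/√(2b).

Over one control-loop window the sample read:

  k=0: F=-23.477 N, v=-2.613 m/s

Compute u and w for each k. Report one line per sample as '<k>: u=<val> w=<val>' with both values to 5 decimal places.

k=0: b·v=0.342×(-2.613)=-0.89365; √(2b)=0.82704; u=(-0.89365+(-23.477))/0.82704=-29.46721, w=(-0.89365−(-23.477))/0.82704=27.30614

0: u=-29.46721 w=27.30614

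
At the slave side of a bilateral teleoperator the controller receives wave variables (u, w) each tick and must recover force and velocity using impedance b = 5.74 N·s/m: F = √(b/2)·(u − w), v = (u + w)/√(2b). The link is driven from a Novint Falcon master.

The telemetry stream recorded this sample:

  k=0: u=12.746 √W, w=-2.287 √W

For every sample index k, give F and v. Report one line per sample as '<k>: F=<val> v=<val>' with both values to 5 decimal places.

0: F=25.46752 v=3.08688

k=0: u−w=15.03300, u+w=10.45900; √(b/2)=1.69411, √(2b)=3.38821; F=1.69411×15.033=25.46752, v=10.45900/3.38821=3.08688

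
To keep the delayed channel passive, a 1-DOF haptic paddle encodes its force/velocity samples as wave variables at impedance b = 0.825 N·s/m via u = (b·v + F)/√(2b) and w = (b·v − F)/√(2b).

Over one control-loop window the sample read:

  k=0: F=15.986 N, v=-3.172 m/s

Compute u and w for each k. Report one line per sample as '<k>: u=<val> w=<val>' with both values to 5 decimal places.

k=0: b·v=0.825×(-3.172)=-2.61690; √(2b)=1.28452; u=(-2.61690+15.986)/1.28452=10.40783, w=(-2.61690−15.986)/1.28452=-14.48234

0: u=10.40783 w=-14.48234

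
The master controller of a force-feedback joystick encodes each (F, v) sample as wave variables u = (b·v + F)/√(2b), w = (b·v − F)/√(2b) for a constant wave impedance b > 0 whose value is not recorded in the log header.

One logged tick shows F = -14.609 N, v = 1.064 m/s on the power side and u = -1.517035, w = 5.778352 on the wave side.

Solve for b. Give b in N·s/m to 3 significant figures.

u + w = 4.261317;  u + w = √(2b)·v, so √(2b) = 4.261317/1.064 = 4.004997.
b = (√(2b))²/2 = 16.040002/2 = 8.020001.
(Check via u − w = 2F/√(2b): u − w = -7.295387, 2F/√(2b) = -7.295386.)

b = 8.02 N·s/m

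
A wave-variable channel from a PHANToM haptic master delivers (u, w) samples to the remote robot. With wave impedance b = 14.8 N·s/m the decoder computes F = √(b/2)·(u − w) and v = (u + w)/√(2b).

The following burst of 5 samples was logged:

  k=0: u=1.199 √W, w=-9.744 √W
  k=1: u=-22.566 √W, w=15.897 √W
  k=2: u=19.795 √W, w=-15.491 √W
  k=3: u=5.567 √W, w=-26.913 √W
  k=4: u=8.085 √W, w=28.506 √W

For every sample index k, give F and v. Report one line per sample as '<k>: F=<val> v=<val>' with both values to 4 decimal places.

0: F=29.7682 v=-1.5706
1: F=-104.6307 v=-1.2258
2: F=95.9883 v=0.7911
3: F=88.3552 v=-3.9235
4: F=-55.5511 v=6.7256

k=0: u−w=10.9430, u+w=-8.5450; √(b/2)=2.7203, √(2b)=5.4406; F=2.7203×10.943=29.7682, v=-8.5450/5.4406=-1.5706
k=1: u−w=-38.4630, u+w=-6.6690; √(b/2)=2.7203, √(2b)=5.4406; F=2.7203×(-38.463)=-104.6307, v=-6.6690/5.4406=-1.2258
k=2: u−w=35.2860, u+w=4.3040; √(b/2)=2.7203, √(2b)=5.4406; F=2.7203×35.286=95.9883, v=4.3040/5.4406=0.7911
k=3: u−w=32.4800, u+w=-21.3460; √(b/2)=2.7203, √(2b)=5.4406; F=2.7203×32.48=88.3552, v=-21.3460/5.4406=-3.9235
k=4: u−w=-20.4210, u+w=36.5910; √(b/2)=2.7203, √(2b)=5.4406; F=2.7203×(-20.421)=-55.5511, v=36.5910/5.4406=6.7256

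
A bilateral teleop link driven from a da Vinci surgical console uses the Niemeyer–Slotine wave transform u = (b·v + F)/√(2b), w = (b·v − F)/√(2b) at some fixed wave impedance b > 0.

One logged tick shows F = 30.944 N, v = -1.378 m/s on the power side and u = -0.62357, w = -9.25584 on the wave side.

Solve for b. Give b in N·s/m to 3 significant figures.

u + w = -9.8794;  u + w = √(2b)·v, so √(2b) = -9.8794/(-1.378) = 7.1694.
b = (√(2b))²/2 = 51.4001/2 = 25.7000.
(Check via u − w = 2F/√(2b): u − w = 8.6323, 2F/√(2b) = 8.6323.)

b = 25.7 N·s/m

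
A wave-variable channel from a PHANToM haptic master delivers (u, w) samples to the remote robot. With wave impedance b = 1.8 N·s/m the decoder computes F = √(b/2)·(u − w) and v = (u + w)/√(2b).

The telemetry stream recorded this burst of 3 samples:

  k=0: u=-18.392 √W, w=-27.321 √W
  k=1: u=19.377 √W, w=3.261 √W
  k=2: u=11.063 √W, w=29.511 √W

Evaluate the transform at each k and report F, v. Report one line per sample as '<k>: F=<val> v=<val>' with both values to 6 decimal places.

0: F=8.470793 v=-24.092866
1: F=15.288980 v=11.931274
2: F=-17.501309 v=21.384376

k=0: u−w=8.929000, u+w=-45.713000; √(b/2)=0.948683, √(2b)=1.897367; F=0.948683×8.929=8.470793, v=-45.713000/1.897367=-24.092866
k=1: u−w=16.116000, u+w=22.638000; √(b/2)=0.948683, √(2b)=1.897367; F=0.948683×16.116=15.288980, v=22.638000/1.897367=11.931274
k=2: u−w=-18.448000, u+w=40.574000; √(b/2)=0.948683, √(2b)=1.897367; F=0.948683×(-18.448)=-17.501309, v=40.574000/1.897367=21.384376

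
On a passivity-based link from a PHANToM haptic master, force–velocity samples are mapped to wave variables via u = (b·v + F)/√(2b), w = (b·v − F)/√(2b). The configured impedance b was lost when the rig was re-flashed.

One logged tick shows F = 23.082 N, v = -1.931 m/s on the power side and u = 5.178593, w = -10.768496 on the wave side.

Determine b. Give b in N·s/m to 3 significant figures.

u + w = -5.589903;  u + w = √(2b)·v, so √(2b) = -5.589903/(-1.931) = 2.894823.
b = (√(2b))²/2 = 8.380000/2 = 4.190000.
(Check via u − w = 2F/√(2b): u − w = 15.947089, 2F/√(2b) = 15.947090.)

b = 4.19 N·s/m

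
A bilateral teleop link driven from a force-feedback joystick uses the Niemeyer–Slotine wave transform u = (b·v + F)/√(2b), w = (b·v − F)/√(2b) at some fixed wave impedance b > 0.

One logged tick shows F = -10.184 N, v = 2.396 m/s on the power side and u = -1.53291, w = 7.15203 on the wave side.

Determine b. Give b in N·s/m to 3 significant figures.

b = 2.75 N·s/m

u + w = 5.61912;  u + w = √(2b)·v, so √(2b) = 5.61912/2.396 = 2.34521.
b = (√(2b))²/2 = 5.50000/2 = 2.75000.
(Check via u − w = 2F/√(2b): u − w = -8.68494, 2F/√(2b) = -8.68494.)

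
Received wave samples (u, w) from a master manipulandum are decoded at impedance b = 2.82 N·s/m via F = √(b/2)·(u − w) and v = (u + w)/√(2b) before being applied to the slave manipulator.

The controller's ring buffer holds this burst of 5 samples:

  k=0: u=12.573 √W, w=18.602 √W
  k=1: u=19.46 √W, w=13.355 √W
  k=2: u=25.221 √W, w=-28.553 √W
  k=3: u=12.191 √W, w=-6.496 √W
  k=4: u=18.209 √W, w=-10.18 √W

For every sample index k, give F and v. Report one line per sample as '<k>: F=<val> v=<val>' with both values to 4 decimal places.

k=0: u−w=-6.0290, u+w=31.1750; √(b/2)=1.1874, √(2b)=2.3749; F=1.1874×(-6.029)=-7.1590, v=31.1750/2.3749=13.1270
k=1: u−w=6.1050, u+w=32.8150; √(b/2)=1.1874, √(2b)=2.3749; F=1.1874×6.105=7.2493, v=32.8150/2.3749=13.8176
k=2: u−w=53.7740, u+w=-3.3320; √(b/2)=1.1874, √(2b)=2.3749; F=1.1874×53.774=63.8531, v=-3.3320/2.3749=-1.4030
k=3: u−w=18.6870, u+w=5.6950; √(b/2)=1.1874, √(2b)=2.3749; F=1.1874×18.687=22.1896, v=5.6950/2.3749=2.3980
k=4: u−w=28.3890, u+w=8.0290; √(b/2)=1.1874, √(2b)=2.3749; F=1.1874×28.389=33.7101, v=8.0290/2.3749=3.3808

0: F=-7.1590 v=13.1270
1: F=7.2493 v=13.8176
2: F=63.8531 v=-1.4030
3: F=22.1896 v=2.3980
4: F=33.7101 v=3.3808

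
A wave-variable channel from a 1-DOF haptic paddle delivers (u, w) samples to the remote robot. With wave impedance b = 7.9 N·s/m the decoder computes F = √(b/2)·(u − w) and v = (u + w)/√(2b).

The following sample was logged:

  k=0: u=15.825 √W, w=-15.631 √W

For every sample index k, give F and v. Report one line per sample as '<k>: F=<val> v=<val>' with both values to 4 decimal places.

k=0: u−w=31.4560, u+w=0.1940; √(b/2)=1.9875, √(2b)=3.9749; F=1.9875×31.456=62.5176, v=0.1940/3.9749=0.0488

0: F=62.5176 v=0.0488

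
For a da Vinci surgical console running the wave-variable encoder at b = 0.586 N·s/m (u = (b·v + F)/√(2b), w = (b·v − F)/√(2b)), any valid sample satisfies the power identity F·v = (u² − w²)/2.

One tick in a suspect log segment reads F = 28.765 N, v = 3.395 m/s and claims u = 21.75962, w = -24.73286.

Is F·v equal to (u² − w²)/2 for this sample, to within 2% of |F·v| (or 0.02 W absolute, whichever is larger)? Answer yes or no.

no

F·v = 28.765×3.395 = 97.65718 W.
(u² − w²)/2 = (473.48106 − 611.71436)/2 = -69.11665 W.
|Δ| = 166.77383;  2% of max(1, |F·v|) = 1.95314.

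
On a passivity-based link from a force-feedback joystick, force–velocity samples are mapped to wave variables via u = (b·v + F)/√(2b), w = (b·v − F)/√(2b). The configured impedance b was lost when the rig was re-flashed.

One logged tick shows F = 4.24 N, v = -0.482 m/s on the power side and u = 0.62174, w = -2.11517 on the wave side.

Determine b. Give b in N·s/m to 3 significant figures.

u + w = -1.4934;  u + w = √(2b)·v, so √(2b) = -1.4934/(-0.482) = 3.0984.
b = (√(2b))²/2 = 9.6001/2 = 4.8000.
(Check via u − w = 2F/√(2b): u − w = 2.7369, 2F/√(2b) = 2.7369.)

b = 4.8 N·s/m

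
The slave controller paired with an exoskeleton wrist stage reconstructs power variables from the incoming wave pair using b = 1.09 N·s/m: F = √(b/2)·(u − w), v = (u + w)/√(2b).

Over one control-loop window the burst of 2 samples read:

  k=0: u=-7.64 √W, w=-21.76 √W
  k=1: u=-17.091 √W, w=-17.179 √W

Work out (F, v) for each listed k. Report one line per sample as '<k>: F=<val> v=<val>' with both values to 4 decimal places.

0: F=10.4240 v=-19.9122
1: F=0.0650 v=-23.2106

k=0: u−w=14.1200, u+w=-29.4000; √(b/2)=0.7382, √(2b)=1.4765; F=0.7382×14.12=10.4240, v=-29.4000/1.4765=-19.9122
k=1: u−w=0.0880, u+w=-34.2700; √(b/2)=0.7382, √(2b)=1.4765; F=0.7382×0.088=0.0650, v=-34.2700/1.4765=-23.2106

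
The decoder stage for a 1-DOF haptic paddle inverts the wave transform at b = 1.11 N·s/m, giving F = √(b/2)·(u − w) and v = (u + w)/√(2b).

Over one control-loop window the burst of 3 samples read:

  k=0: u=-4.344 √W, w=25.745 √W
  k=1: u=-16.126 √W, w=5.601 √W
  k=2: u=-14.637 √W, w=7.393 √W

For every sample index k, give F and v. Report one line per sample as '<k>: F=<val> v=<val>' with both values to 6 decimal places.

k=0: u−w=-30.089000, u+w=21.401000; √(b/2)=0.744983, √(2b)=1.489966; F=0.744983×(-30.089)=-22.415800, v=21.401000/1.489966=14.363411
k=1: u−w=-21.727000, u+w=-10.525000; √(b/2)=0.744983, √(2b)=1.489966; F=0.744983×(-21.727)=-16.186250, v=-10.525000/1.489966=-7.063917
k=2: u−w=-22.030000, u+w=-7.244000; √(b/2)=0.744983, √(2b)=1.489966; F=0.744983×(-22.03)=-16.411980, v=-7.244000/1.489966=-4.861854

0: F=-22.415800 v=14.363411
1: F=-16.186250 v=-7.063917
2: F=-16.411980 v=-4.861854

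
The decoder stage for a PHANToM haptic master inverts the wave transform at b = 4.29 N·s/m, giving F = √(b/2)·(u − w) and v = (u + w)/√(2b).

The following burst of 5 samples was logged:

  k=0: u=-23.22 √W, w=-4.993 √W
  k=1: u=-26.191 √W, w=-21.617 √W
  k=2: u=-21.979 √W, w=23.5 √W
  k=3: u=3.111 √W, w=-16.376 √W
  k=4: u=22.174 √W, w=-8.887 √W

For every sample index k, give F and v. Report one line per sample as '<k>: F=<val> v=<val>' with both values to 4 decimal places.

0: F=-26.6949 v=-9.6318
1: F=-6.6990 v=-16.3214
2: F=-66.6077 v=0.5193
3: F=28.5403 v=-4.5286
4: F=45.4914 v=4.5361

k=0: u−w=-18.2270, u+w=-28.2130; √(b/2)=1.4646, √(2b)=2.9292; F=1.4646×(-18.227)=-26.6949, v=-28.2130/2.9292=-9.6318
k=1: u−w=-4.5740, u+w=-47.8080; √(b/2)=1.4646, √(2b)=2.9292; F=1.4646×(-4.574)=-6.6990, v=-47.8080/2.9292=-16.3214
k=2: u−w=-45.4790, u+w=1.5210; √(b/2)=1.4646, √(2b)=2.9292; F=1.4646×(-45.479)=-66.6077, v=1.5210/2.9292=0.5193
k=3: u−w=19.4870, u+w=-13.2650; √(b/2)=1.4646, √(2b)=2.9292; F=1.4646×19.487=28.5403, v=-13.2650/2.9292=-4.5286
k=4: u−w=31.0610, u+w=13.2870; √(b/2)=1.4646, √(2b)=2.9292; F=1.4646×31.061=45.4914, v=13.2870/2.9292=4.5361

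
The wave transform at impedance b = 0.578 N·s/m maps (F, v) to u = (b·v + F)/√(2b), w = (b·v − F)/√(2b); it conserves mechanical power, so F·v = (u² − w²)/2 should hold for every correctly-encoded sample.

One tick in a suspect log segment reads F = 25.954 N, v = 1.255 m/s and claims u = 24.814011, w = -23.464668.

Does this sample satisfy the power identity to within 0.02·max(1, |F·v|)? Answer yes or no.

yes

F·v = 25.954×1.255 = 32.572270 W.
(u² − w²)/2 = (615.735142 − 550.590644)/2 = 32.572249 W.
|Δ| = 0.000021;  2% of max(1, |F·v|) = 0.651445.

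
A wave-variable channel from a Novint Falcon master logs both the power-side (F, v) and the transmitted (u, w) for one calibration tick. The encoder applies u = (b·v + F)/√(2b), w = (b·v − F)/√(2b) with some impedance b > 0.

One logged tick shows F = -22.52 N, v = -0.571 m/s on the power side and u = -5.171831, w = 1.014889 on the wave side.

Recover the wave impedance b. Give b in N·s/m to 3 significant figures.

u + w = -4.156942;  u + w = √(2b)·v, so √(2b) = -4.156942/(-0.571) = 7.280109.
b = (√(2b))²/2 = 52.999981/2 = 26.499990.
(Check via u − w = 2F/√(2b): u − w = -6.186720, 2F/√(2b) = -6.186721.)

b = 26.5 N·s/m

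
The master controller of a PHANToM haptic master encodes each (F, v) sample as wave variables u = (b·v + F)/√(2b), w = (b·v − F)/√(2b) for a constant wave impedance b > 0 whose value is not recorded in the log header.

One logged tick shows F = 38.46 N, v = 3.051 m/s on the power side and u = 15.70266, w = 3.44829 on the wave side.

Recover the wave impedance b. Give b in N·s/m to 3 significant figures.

b = 19.7 N·s/m

u + w = 19.15095;  u + w = √(2b)·v, so √(2b) = 19.15095/3.051 = 6.27694.
b = (√(2b))²/2 = 39.40000/2 = 19.70000.
(Check via u − w = 2F/√(2b): u − w = 12.25437, 2F/√(2b) = 12.25437.)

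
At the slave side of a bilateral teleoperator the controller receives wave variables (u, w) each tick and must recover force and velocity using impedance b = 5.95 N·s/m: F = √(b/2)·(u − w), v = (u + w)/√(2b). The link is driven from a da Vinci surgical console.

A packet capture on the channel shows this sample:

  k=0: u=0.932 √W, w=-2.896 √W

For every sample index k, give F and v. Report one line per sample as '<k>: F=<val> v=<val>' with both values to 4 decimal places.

0: F=6.6026 v=-0.5693

k=0: u−w=3.8280, u+w=-1.9640; √(b/2)=1.7248, √(2b)=3.4496; F=1.7248×3.828=6.6026, v=-1.9640/3.4496=-0.5693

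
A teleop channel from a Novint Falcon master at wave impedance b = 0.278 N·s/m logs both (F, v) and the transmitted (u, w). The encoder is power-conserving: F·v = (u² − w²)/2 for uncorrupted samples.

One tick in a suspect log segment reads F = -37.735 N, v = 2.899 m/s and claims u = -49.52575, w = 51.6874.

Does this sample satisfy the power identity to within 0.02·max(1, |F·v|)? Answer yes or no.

F·v = (-37.735)×2.899 = -109.3938 W.
(u² − w²)/2 = (2452.7999 − 2671.5873)/2 = -109.3937 W.
|Δ| = 0.0001;  2% of max(1, |F·v|) = 2.1879.

yes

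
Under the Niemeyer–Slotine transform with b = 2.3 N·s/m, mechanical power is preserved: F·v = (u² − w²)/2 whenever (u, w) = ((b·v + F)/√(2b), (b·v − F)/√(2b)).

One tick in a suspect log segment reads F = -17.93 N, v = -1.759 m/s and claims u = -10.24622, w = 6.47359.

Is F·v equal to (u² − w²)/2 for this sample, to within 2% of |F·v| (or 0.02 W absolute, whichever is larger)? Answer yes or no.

yes

F·v = (-17.93)×(-1.759) = 31.5389 W.
(u² − w²)/2 = (104.9850 − 41.9074)/2 = 31.5388 W.
|Δ| = 0.0000;  2% of max(1, |F·v|) = 0.6308.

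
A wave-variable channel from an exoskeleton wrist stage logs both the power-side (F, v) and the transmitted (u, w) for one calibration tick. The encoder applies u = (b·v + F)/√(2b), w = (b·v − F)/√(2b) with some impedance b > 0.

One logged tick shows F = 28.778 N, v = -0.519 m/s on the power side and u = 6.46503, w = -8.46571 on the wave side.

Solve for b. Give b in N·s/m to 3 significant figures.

b = 7.43 N·s/m

u + w = -2.00068;  u + w = √(2b)·v, so √(2b) = -2.00068/(-0.519) = 3.85487.
b = (√(2b))²/2 = 14.86006/2 = 7.43003.
(Check via u − w = 2F/√(2b): u − w = 14.93074, 2F/√(2b) = 14.93071.)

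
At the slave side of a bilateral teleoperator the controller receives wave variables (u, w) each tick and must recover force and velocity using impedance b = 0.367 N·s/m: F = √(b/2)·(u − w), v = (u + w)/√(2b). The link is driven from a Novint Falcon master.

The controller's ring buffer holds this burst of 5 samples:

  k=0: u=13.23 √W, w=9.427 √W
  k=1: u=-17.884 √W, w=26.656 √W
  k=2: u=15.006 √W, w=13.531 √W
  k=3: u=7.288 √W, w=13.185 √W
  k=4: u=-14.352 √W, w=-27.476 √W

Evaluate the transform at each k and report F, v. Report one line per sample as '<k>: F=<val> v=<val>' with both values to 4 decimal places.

0: F=1.6291 v=26.4457
1: F=-19.0796 v=10.2388
2: F=0.6318 v=33.3089
3: F=-2.5261 v=23.8965
4: F=5.6219 v=-48.8224

k=0: u−w=3.8030, u+w=22.6570; √(b/2)=0.4284, √(2b)=0.8567; F=0.4284×3.803=1.6291, v=22.6570/0.8567=26.4457
k=1: u−w=-44.5400, u+w=8.7720; √(b/2)=0.4284, √(2b)=0.8567; F=0.4284×(-44.54)=-19.0796, v=8.7720/0.8567=10.2388
k=2: u−w=1.4750, u+w=28.5370; √(b/2)=0.4284, √(2b)=0.8567; F=0.4284×1.475=0.6318, v=28.5370/0.8567=33.3089
k=3: u−w=-5.8970, u+w=20.4730; √(b/2)=0.4284, √(2b)=0.8567; F=0.4284×(-5.897)=-2.5261, v=20.4730/0.8567=23.8965
k=4: u−w=13.1240, u+w=-41.8280; √(b/2)=0.4284, √(2b)=0.8567; F=0.4284×13.124=5.6219, v=-41.8280/0.8567=-48.8224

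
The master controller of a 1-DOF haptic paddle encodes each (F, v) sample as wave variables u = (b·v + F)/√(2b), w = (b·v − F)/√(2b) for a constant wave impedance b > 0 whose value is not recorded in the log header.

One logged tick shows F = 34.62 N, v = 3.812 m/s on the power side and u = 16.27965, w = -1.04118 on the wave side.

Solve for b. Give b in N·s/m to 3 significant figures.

u + w = 15.2385;  u + w = √(2b)·v, so √(2b) = 15.2385/3.812 = 3.9975.
b = (√(2b))²/2 = 15.9800/2 = 7.9900.
(Check via u − w = 2F/√(2b): u − w = 17.3208, 2F/√(2b) = 17.3208.)

b = 7.99 N·s/m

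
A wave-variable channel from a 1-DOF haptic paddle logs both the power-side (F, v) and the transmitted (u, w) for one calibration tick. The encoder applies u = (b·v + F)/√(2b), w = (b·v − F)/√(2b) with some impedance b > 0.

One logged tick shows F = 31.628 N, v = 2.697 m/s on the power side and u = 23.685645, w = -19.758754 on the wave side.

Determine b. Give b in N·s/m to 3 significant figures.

b = 1.06 N·s/m

u + w = 3.926891;  u + w = √(2b)·v, so √(2b) = 3.926891/2.697 = 1.456022.
b = (√(2b))²/2 = 2.120000/2 = 1.060000.
(Check via u − w = 2F/√(2b): u − w = 43.444399, 2F/√(2b) = 43.444402.)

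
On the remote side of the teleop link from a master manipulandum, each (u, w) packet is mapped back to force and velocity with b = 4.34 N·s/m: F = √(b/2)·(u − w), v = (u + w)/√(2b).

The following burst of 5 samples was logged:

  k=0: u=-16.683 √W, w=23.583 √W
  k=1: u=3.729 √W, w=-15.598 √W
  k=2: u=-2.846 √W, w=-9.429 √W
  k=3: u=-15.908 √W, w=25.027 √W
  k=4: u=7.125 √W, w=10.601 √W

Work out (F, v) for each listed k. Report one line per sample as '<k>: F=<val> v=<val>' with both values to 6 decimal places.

k=0: u−w=-40.266000, u+w=6.900000; √(b/2)=1.473092, √(2b)=2.946184; F=1.473092×(-40.266)=-59.315522, v=6.900000/2.946184=2.342013
k=1: u−w=19.327000, u+w=-11.869000; √(b/2)=1.473092, √(2b)=2.946184; F=1.473092×19.327=28.470449, v=-11.869000/2.946184=-4.028601
k=2: u−w=6.583000, u+w=-12.275000; √(b/2)=1.473092, √(2b)=2.946184; F=1.473092×6.583=9.697365, v=-12.275000/2.946184=-4.166406
k=3: u−w=-40.935000, u+w=9.119000; √(b/2)=1.473092, √(2b)=2.946184; F=1.473092×(-40.935)=-60.301020, v=9.119000/2.946184=3.095190
k=4: u−w=-3.476000, u+w=17.726000; √(b/2)=1.473092, √(2b)=2.946184; F=1.473092×(-3.476)=-5.120468, v=17.726000/2.946184=6.016596

0: F=-59.315522 v=2.342013
1: F=28.470449 v=-4.028601
2: F=9.697365 v=-4.166406
3: F=-60.301020 v=3.095190
4: F=-5.120468 v=6.016596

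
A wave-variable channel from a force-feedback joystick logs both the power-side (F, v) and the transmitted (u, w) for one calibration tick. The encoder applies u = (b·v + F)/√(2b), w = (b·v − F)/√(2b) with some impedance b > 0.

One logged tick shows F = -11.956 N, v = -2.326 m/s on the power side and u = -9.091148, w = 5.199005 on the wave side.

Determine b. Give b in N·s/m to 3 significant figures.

b = 1.4 N·s/m

u + w = -3.892143;  u + w = √(2b)·v, so √(2b) = -3.892143/(-2.326) = 1.673320.
b = (√(2b))²/2 = 2.800001/2 = 1.400000.
(Check via u − w = 2F/√(2b): u − w = -14.290153, 2F/√(2b) = -14.290151.)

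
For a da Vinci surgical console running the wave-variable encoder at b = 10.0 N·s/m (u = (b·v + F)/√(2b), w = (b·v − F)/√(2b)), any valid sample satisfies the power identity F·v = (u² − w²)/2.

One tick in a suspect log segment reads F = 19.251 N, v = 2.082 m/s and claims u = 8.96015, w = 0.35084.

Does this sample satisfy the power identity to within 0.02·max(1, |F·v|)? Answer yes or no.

F·v = 19.251×2.082 = 40.0806 W.
(u² − w²)/2 = (80.2843 − 0.1231)/2 = 40.0806 W.
|Δ| = 0.0000;  2% of max(1, |F·v|) = 0.8016.

yes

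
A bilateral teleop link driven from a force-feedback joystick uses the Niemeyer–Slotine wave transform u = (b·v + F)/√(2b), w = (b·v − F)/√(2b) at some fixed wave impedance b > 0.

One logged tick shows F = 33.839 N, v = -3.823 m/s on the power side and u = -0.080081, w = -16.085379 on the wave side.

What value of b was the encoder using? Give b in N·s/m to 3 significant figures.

b = 8.94 N·s/m

u + w = -16.165460;  u + w = √(2b)·v, so √(2b) = -16.165460/(-3.823) = 4.228475.
b = (√(2b))²/2 = 17.880001/2 = 8.940000.
(Check via u − w = 2F/√(2b): u − w = 16.005298, 2F/√(2b) = 16.005297.)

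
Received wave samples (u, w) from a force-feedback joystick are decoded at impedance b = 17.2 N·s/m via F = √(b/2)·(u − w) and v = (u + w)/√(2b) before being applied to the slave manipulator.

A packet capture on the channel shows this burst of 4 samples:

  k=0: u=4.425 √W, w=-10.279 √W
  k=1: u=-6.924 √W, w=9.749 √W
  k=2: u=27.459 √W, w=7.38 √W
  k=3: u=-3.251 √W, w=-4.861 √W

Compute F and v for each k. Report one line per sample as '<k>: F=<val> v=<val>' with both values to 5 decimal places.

k=0: u−w=14.70400, u+w=-5.85400; √(b/2)=2.93258, √(2b)=5.86515; F=2.93258×14.704=43.12059, v=-5.85400/5.86515=-0.99810
k=1: u−w=-16.67300, u+w=2.82500; √(b/2)=2.93258, √(2b)=5.86515; F=2.93258×(-16.673)=-48.89483, v=2.82500/5.86515=0.48166
k=2: u−w=20.07900, u+w=34.83900; √(b/2)=2.93258, √(2b)=5.86515; F=2.93258×20.079=58.88319, v=34.83900/5.86515=5.94000
k=3: u−w=1.61000, u+w=-8.11200; √(b/2)=2.93258, √(2b)=5.86515; F=2.93258×1.61=4.72145, v=-8.11200/5.86515=-1.38308

0: F=43.12059 v=-0.99810
1: F=-48.89483 v=0.48166
2: F=58.88319 v=5.94000
3: F=4.72145 v=-1.38308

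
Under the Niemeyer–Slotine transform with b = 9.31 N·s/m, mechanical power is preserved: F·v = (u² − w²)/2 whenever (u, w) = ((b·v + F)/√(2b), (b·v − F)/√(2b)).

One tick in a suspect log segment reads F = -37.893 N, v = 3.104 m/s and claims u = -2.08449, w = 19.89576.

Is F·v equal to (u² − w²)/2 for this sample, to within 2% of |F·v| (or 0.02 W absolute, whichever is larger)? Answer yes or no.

no

F·v = (-37.893)×3.104 = -117.6199 W.
(u² − w²)/2 = (4.3451 − 395.8413)/2 = -195.7481 W.
|Δ| = 78.1282;  2% of max(1, |F·v|) = 2.3524.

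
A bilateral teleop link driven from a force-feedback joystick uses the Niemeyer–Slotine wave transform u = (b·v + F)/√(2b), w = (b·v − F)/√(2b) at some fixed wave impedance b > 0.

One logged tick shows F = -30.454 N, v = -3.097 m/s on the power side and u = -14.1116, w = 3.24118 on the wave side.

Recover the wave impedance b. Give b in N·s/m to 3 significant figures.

b = 6.16 N·s/m

u + w = -10.87042;  u + w = √(2b)·v, so √(2b) = -10.87042/(-3.097) = 3.50998.
b = (√(2b))²/2 = 12.31999/2 = 6.15999.
(Check via u − w = 2F/√(2b): u − w = -17.35278, 2F/√(2b) = -17.35279.)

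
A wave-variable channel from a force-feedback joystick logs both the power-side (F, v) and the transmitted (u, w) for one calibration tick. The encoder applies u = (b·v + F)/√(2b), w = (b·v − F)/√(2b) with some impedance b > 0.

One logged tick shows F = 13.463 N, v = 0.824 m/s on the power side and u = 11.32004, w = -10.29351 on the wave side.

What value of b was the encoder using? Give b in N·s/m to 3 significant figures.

b = 0.776 N·s/m

u + w = 1.02653;  u + w = √(2b)·v, so √(2b) = 1.02653/0.824 = 1.24579.
b = (√(2b))²/2 = 1.55199/2 = 0.77599.
(Check via u − w = 2F/√(2b): u − w = 21.61355, 2F/√(2b) = 21.61361.)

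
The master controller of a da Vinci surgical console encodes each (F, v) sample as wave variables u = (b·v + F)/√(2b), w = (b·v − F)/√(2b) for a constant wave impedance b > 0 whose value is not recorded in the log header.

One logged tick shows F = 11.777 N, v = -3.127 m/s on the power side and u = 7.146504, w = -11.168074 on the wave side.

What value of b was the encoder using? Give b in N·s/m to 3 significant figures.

u + w = -4.021570;  u + w = √(2b)·v, so √(2b) = -4.021570/(-3.127) = 1.286079.
b = (√(2b))²/2 = 1.654000/2 = 0.827000.
(Check via u − w = 2F/√(2b): u − w = 18.314578, 2F/√(2b) = 18.314578.)

b = 0.827 N·s/m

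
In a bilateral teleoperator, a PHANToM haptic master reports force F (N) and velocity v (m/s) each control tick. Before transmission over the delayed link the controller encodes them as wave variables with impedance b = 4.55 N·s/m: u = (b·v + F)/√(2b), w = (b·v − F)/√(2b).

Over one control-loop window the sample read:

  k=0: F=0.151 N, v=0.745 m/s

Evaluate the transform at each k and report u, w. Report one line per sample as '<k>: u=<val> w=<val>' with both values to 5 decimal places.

0: u=1.17375 w=1.07364

k=0: b·v=4.55×0.745=3.38975; √(2b)=3.01662; u=(3.38975+0.151)/3.01662=1.17375, w=(3.38975−0.151)/3.01662=1.07364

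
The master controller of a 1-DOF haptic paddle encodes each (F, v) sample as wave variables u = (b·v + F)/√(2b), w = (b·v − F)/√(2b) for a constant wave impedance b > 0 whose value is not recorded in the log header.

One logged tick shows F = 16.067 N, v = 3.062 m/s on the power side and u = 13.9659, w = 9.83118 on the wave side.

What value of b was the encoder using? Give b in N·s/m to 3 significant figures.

b = 30.2 N·s/m

u + w = 23.79708;  u + w = √(2b)·v, so √(2b) = 23.79708/3.062 = 7.77174.
b = (√(2b))²/2 = 60.40000/2 = 30.20000.
(Check via u − w = 2F/√(2b): u − w = 4.13472, 2F/√(2b) = 4.13472.)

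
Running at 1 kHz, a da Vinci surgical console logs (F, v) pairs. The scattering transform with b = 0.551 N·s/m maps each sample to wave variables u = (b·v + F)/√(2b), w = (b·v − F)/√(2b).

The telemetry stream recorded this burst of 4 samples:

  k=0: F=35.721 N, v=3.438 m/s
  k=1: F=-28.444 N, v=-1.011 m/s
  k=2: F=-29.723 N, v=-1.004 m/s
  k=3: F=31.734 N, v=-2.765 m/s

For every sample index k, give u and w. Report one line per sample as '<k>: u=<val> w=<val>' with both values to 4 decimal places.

0: u=35.8323 w=-32.2232
1: u=-27.6263 w=26.5650
2: u=-28.8410 w=27.7871
3: u=28.7784 w=-31.6810

k=0: b·v=0.551×3.438=1.8943; √(2b)=1.0498; u=(1.8943+35.721)/1.0498=35.8323, w=(1.8943−35.721)/1.0498=-32.2232
k=1: b·v=0.551×(-1.011)=-0.5571; √(2b)=1.0498; u=(-0.5571+(-28.444))/1.0498=-27.6263, w=(-0.5571−(-28.444))/1.0498=26.5650
k=2: b·v=0.551×(-1.004)=-0.5532; √(2b)=1.0498; u=(-0.5532+(-29.723))/1.0498=-28.8410, w=(-0.5532−(-29.723))/1.0498=27.7871
k=3: b·v=0.551×(-2.765)=-1.5235; √(2b)=1.0498; u=(-1.5235+31.734)/1.0498=28.7784, w=(-1.5235−31.734)/1.0498=-31.6810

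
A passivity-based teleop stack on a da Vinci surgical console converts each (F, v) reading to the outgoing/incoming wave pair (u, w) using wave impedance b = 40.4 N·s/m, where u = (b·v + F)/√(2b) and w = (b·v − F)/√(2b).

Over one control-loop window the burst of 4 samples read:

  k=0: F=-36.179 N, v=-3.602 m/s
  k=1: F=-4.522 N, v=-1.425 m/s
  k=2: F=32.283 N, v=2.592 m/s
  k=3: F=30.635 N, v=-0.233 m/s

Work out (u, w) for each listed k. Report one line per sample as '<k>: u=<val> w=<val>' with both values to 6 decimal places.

0: u=-20.213837 w=-12.164116
1: u=-6.907644 w=-5.901513
2: u=15.241028 w=8.058154
3: u=2.360894 w=-4.455304

k=0: b·v=40.4×(-3.602)=-145.520800; √(2b)=8.988882; u=(-145.520800+(-36.179))/8.988882=-20.213837, w=(-145.520800−(-36.179))/8.988882=-12.164116
k=1: b·v=40.4×(-1.425)=-57.570000; √(2b)=8.988882; u=(-57.570000+(-4.522))/8.988882=-6.907644, w=(-57.570000−(-4.522))/8.988882=-5.901513
k=2: b·v=40.4×2.592=104.716800; √(2b)=8.988882; u=(104.716800+32.283)/8.988882=15.241028, w=(104.716800−32.283)/8.988882=8.058154
k=3: b·v=40.4×(-0.233)=-9.413200; √(2b)=8.988882; u=(-9.413200+30.635)/8.988882=2.360894, w=(-9.413200−30.635)/8.988882=-4.455304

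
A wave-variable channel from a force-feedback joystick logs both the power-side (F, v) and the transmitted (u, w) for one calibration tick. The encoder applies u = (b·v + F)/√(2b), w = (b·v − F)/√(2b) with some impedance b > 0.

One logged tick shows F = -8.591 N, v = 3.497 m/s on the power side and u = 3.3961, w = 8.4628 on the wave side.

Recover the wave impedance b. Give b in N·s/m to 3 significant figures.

u + w = 11.85890;  u + w = √(2b)·v, so √(2b) = 11.85890/3.497 = 3.39116.
b = (√(2b))²/2 = 11.49999/2 = 5.75000.
(Check via u − w = 2F/√(2b): u − w = -5.06670, 2F/√(2b) = -5.06670.)

b = 5.75 N·s/m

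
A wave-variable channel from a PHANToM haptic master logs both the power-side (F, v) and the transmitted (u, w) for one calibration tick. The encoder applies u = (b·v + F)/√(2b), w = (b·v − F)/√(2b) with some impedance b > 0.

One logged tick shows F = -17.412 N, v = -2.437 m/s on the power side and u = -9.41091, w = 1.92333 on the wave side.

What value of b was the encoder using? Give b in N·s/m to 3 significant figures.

b = 4.72 N·s/m

u + w = -7.48758;  u + w = √(2b)·v, so √(2b) = -7.48758/(-2.437) = 3.07246.
b = (√(2b))²/2 = 9.44000/2 = 4.72000.
(Check via u − w = 2F/√(2b): u − w = -11.33424, 2F/√(2b) = -11.33425.)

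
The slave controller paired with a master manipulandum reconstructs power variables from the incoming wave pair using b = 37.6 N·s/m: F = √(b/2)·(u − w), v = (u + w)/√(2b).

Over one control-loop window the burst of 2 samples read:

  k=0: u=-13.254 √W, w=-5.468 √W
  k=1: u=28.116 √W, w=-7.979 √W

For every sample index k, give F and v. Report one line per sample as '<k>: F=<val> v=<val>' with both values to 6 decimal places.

k=0: u−w=-7.786000, u+w=-18.722000; √(b/2)=4.335897, √(2b)=8.671793; F=4.335897×(-7.786)=-33.759292, v=-18.722000/8.671793=-2.158954
k=1: u−w=36.095000, u+w=20.137000; √(b/2)=4.335897, √(2b)=8.671793; F=4.335897×36.095=156.504191, v=20.137000/8.671793=2.322126

0: F=-33.759292 v=-2.158954
1: F=156.504191 v=2.322126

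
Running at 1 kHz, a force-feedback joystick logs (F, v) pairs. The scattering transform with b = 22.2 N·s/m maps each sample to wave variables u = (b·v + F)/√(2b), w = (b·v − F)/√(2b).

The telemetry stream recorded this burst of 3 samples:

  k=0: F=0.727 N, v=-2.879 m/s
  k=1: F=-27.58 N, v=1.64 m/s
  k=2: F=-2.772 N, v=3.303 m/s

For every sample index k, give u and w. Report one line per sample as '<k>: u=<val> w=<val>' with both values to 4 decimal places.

k=0: b·v=22.2×(-2.879)=-63.9138; √(2b)=6.6633; u=(-63.9138+0.727)/6.6633=-9.4828, w=(-63.9138−0.727)/6.6633=-9.7010
k=1: b·v=22.2×1.64=36.4080; √(2b)=6.6633; u=(36.4080+(-27.58))/6.6633=1.3249, w=(36.4080−(-27.58))/6.6633=9.6030
k=2: b·v=22.2×3.303=73.3266; √(2b)=6.6633; u=(73.3266+(-2.772))/6.6633=10.5885, w=(73.3266−(-2.772))/6.6633=11.4205

0: u=-9.4828 w=-9.7010
1: u=1.3249 w=9.6030
2: u=10.5885 w=11.4205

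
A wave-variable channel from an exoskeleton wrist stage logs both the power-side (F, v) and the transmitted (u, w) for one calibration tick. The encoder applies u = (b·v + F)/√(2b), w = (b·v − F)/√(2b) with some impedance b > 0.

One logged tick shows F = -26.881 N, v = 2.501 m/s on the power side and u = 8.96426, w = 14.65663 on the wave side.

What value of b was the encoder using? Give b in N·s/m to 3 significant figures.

b = 44.6 N·s/m

u + w = 23.6209;  u + w = √(2b)·v, so √(2b) = 23.6209/2.501 = 9.4446.
b = (√(2b))²/2 = 89.2001/2 = 44.6000.
(Check via u − w = 2F/√(2b): u − w = -5.6924, 2F/√(2b) = -5.6924.)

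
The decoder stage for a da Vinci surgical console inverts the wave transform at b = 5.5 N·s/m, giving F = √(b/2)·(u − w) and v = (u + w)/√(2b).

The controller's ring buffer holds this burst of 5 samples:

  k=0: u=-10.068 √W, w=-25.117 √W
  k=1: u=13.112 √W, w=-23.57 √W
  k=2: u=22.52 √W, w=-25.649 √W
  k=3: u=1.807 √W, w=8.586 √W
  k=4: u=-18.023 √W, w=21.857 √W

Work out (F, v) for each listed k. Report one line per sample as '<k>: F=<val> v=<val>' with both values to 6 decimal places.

0: F=24.955943 v=-10.608677
1: F=60.830215 v=-3.153206
2: F=79.879250 v=-0.943429
3: F=-11.241700 v=3.133607
4: F=-66.133498 v=1.155994

k=0: u−w=15.049000, u+w=-35.185000; √(b/2)=1.658312, √(2b)=3.316625; F=1.658312×15.049=24.955943, v=-35.185000/3.316625=-10.608677
k=1: u−w=36.682000, u+w=-10.458000; √(b/2)=1.658312, √(2b)=3.316625; F=1.658312×36.682=60.830215, v=-10.458000/3.316625=-3.153206
k=2: u−w=48.169000, u+w=-3.129000; √(b/2)=1.658312, √(2b)=3.316625; F=1.658312×48.169=79.879250, v=-3.129000/3.316625=-0.943429
k=3: u−w=-6.779000, u+w=10.393000; √(b/2)=1.658312, √(2b)=3.316625; F=1.658312×(-6.779)=-11.241700, v=10.393000/3.316625=3.133607
k=4: u−w=-39.880000, u+w=3.834000; √(b/2)=1.658312, √(2b)=3.316625; F=1.658312×(-39.88)=-66.133498, v=3.834000/3.316625=1.155994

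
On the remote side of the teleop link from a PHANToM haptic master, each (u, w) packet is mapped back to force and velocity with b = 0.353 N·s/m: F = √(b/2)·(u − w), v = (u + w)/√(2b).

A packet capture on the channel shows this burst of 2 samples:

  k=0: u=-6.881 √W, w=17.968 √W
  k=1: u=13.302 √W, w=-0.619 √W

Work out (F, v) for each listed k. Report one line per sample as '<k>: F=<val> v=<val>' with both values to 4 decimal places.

k=0: u−w=-24.8490, u+w=11.0870; √(b/2)=0.4201, √(2b)=0.8402; F=0.4201×(-24.849)=-10.4395, v=11.0870/0.8402=13.1951
k=1: u−w=13.9210, u+w=12.6830; √(b/2)=0.4201, √(2b)=0.8402; F=0.4201×13.921=5.8485, v=12.6830/0.8402=15.0945

0: F=-10.4395 v=13.1951
1: F=5.8485 v=15.0945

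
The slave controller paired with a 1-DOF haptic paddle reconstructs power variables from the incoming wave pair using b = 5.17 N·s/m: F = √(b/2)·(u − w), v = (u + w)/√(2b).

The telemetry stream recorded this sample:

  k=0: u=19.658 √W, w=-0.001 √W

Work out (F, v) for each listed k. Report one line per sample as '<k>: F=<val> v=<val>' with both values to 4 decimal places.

k=0: u−w=19.6590, u+w=19.6570; √(b/2)=1.6078, √(2b)=3.2156; F=1.6078×19.659=31.6076, v=19.6570/3.2156=6.1130

0: F=31.6076 v=6.1130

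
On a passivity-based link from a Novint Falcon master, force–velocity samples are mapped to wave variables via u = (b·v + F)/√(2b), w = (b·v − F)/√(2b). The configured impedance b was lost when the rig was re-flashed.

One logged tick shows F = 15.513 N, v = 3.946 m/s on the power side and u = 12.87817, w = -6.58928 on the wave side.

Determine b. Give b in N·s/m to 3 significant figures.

u + w = 6.2889;  u + w = √(2b)·v, so √(2b) = 6.2889/3.946 = 1.5937.
b = (√(2b))²/2 = 2.5400/2 = 1.2700.
(Check via u − w = 2F/√(2b): u − w = 19.4674, 2F/√(2b) = 19.4674.)

b = 1.27 N·s/m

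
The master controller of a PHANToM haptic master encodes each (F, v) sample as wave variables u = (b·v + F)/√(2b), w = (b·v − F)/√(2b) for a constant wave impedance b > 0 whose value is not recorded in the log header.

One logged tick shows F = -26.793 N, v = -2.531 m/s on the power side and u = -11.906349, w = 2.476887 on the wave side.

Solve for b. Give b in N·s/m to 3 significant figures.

u + w = -9.429462;  u + w = √(2b)·v, so √(2b) = -9.429462/(-2.531) = 3.725588.
b = (√(2b))²/2 = 13.880002/2 = 6.940001.
(Check via u − w = 2F/√(2b): u − w = -14.383236, 2F/√(2b) = -14.383235.)

b = 6.94 N·s/m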